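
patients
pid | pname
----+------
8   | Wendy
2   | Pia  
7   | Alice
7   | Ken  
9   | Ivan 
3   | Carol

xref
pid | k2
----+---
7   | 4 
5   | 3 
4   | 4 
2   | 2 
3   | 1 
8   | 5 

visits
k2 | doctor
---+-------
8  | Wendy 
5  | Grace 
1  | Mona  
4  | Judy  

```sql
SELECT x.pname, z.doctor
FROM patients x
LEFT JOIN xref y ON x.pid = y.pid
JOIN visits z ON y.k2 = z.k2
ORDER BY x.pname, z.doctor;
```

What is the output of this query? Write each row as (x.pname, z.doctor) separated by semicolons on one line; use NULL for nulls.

Evaluate left to right. First `patients x LEFT JOIN xref y` on pid: 6 row(s).
Then INNER JOIN `visits z` on k2: keep only rows whose y.k2 appears in z.

(Alice, Judy); (Carol, Mona); (Ken, Judy); (Wendy, Grace)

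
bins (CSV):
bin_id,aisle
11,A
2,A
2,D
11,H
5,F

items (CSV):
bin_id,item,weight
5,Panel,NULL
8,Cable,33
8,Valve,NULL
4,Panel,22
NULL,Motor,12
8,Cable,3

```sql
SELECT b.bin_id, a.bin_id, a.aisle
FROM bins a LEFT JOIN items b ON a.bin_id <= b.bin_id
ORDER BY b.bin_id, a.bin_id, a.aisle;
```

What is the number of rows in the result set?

LEFT JOIN keeps every row from `bins`; unmatched rows get NULL for `items`'s columns.
Matching on a.bin_id <= b.bin_id. A NULL in a compared column never satisfies the condition.
Matched pairs: 14; unmatched a rows kept: 2.
Total: 14 matched + 2 padded = 16 rows.

16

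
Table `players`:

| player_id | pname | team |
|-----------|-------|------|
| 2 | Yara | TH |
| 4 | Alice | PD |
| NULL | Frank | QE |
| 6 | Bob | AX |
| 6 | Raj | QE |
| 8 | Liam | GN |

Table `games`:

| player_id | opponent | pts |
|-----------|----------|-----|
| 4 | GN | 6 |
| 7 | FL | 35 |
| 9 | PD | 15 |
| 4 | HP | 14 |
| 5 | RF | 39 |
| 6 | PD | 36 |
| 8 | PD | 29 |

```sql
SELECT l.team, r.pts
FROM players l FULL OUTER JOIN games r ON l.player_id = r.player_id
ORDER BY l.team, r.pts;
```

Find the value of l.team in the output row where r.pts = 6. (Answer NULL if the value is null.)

FULL OUTER JOIN keeps every row from both sides; unmatched rows get NULL for the other side's columns.
Matching on l.player_id = r.player_id. A NULL in a compared column never satisfies the condition.
- l[0] player_id=2 → no match; kept with NULLs on the r side.
- l[1] player_id=4 → 2 match(es) in r → 2 row(s).
- l[2] player_id=NULL → no match; kept with NULLs on the r side.
- l[3] player_id=6 → 1 match(es) in r → 1 row(s).
- l[4] player_id=6 → 1 match(es) in r → 1 row(s).
- l[5] player_id=8 → 1 match(es) in r → 1 row(s).
- plus 3 unmatched r row(s), each kept with NULL l columns.

PD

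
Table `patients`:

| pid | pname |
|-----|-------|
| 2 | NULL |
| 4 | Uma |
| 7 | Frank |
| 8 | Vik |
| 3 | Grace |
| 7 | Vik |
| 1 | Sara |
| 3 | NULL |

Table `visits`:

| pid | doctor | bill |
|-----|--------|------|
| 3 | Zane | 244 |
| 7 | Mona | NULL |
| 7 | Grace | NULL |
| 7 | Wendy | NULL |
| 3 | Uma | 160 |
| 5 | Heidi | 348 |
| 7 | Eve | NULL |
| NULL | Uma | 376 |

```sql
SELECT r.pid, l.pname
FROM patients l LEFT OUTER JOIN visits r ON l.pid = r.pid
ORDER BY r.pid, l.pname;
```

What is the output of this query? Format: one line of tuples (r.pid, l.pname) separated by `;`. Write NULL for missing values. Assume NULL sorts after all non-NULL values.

LEFT JOIN keeps every row from `patients`; unmatched rows get NULL for `visits`'s columns.
Matching on l.pid = r.pid. A NULL in a compared column never satisfies the condition.
Matched pairs: 12; unmatched l rows kept: 4.

(3, Grace); (3, Grace); (3, NULL); (3, NULL); (7, Frank); (7, Frank); (7, Frank); (7, Frank); (7, Vik); (7, Vik); (7, Vik); (7, Vik); (NULL, Sara); (NULL, Uma); (NULL, Vik); (NULL, NULL)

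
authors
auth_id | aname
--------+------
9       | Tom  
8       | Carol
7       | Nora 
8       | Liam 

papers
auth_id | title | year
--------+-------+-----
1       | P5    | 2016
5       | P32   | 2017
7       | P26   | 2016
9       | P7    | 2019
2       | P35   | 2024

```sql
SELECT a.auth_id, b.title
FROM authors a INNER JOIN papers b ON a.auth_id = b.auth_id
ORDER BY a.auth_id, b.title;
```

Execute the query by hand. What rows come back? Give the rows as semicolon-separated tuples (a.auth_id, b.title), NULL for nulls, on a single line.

(7, P26); (9, P7)

INNER JOIN keeps only pairs where the ON condition holds.
Matching on a.auth_id = b.auth_id.
- a[0] auth_id=9 → 1 match(es) in b → 1 row(s).
- a[1] auth_id=8 → no match; dropped.
- a[2] auth_id=7 → 1 match(es) in b → 1 row(s).
- a[3] auth_id=8 → no match; dropped.
After projecting and ordering:
a.auth_id | b.title
7 | P26
9 | P7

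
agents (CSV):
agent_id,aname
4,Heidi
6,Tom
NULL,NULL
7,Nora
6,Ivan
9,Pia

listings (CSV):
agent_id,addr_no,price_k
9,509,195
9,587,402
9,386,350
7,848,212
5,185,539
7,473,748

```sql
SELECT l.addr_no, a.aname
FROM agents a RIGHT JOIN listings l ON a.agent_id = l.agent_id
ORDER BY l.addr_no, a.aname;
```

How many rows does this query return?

6

RIGHT JOIN keeps every row from `listings`; unmatched rows get NULL for `agents`'s columns.
Matching on a.agent_id = l.agent_id. A NULL in a compared column never satisfies the condition.
Matched pairs: 5; unmatched l rows kept: 1.
Total: 5 matched + 1 padded = 6 rows.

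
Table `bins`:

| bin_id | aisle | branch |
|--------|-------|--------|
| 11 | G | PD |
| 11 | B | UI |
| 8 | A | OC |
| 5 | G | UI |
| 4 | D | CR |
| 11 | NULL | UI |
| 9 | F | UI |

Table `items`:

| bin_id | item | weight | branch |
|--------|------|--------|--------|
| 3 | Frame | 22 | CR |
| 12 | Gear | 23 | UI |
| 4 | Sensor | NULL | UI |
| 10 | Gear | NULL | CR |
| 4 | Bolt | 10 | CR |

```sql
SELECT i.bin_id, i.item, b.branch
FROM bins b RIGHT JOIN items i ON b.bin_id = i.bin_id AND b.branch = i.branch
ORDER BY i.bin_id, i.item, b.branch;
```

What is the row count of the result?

5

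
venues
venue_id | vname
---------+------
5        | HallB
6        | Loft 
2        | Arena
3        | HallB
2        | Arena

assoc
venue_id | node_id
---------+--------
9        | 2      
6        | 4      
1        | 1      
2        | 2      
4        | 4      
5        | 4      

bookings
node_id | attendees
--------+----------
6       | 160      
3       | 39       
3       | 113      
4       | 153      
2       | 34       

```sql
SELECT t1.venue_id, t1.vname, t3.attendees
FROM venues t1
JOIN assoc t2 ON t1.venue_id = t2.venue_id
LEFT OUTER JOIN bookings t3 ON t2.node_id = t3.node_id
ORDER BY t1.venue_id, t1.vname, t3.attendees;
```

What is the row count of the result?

4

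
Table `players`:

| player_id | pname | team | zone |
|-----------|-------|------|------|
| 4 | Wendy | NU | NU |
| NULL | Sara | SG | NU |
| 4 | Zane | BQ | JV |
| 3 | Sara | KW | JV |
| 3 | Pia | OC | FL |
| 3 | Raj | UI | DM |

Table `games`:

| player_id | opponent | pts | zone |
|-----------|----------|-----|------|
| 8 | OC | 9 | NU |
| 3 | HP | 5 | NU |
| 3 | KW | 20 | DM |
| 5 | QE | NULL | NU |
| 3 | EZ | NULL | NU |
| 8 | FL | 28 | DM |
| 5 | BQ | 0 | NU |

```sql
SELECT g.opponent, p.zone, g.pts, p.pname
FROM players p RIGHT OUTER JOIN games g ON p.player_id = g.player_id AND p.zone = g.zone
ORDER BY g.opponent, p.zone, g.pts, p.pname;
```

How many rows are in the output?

7

RIGHT JOIN keeps every row from `games`; unmatched rows get NULL for `players`'s columns.
Matching on p.player_id = g.player_id AND p.zone = g.zone. A NULL in a compared column never satisfies the condition.
- p (player_id=4, zone=NU) has no partner in g.
- p (player_id=NULL, zone=NU) has no partner in g.
- p (player_id=4, zone=JV) has no partner in g.
- p (player_id=3, zone=JV) has no partner in g.
- p (player_id=3, zone=FL) has no partner in g.
- p (player_id=3, zone=DM) pairs with 1 row(s) of g.
- 6 row(s) from g found no p partner → padded with NULL.
Total: 1 matched + 6 padded = 7 rows.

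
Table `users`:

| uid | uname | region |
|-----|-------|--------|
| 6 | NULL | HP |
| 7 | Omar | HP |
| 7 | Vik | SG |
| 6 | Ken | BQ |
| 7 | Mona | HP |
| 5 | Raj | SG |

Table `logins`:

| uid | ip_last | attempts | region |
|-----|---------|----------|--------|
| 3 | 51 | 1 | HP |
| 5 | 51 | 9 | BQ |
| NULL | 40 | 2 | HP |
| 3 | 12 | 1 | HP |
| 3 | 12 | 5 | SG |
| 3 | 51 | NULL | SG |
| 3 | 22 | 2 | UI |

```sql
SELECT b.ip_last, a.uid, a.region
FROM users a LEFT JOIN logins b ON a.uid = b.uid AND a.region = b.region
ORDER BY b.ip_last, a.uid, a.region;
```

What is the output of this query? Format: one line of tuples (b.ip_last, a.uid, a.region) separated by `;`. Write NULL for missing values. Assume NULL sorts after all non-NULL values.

LEFT JOIN keeps every row from `users`; unmatched rows get NULL for `logins`'s columns.
Matching on a.uid = b.uid AND a.region = b.region. A NULL in a compared column never satisfies the condition.
- uid=6, region=HP: no b row matches, row kept with b columns NULL.
- uid=7, region=HP: no b row matches, row kept with b columns NULL.
- uid=7, region=SG: no b row matches, row kept with b columns NULL.
- uid=6, region=BQ: no b row matches, row kept with b columns NULL.
- uid=7, region=HP: no b row matches, row kept with b columns NULL.
- uid=5, region=SG: no b row matches, row kept with b columns NULL.
After projecting and ordering:
b.ip_last | a.uid | a.region
NULL | 5 | SG
NULL | 6 | BQ
NULL | 6 | HP
NULL | 7 | HP
NULL | 7 | HP
NULL | 7 | SG

(NULL, 5, SG); (NULL, 6, BQ); (NULL, 6, HP); (NULL, 7, HP); (NULL, 7, HP); (NULL, 7, SG)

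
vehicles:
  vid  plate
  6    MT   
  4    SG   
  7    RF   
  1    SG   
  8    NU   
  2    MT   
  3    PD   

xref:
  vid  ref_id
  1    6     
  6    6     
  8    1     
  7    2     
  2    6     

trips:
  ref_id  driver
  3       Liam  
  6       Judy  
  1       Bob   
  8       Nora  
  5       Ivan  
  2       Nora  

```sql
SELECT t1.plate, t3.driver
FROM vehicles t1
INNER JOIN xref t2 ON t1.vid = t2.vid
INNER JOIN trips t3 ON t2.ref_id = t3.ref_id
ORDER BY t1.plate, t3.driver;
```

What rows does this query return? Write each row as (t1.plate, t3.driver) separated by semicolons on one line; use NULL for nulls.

(MT, Judy); (MT, Judy); (NU, Bob); (RF, Nora); (SG, Judy)

Evaluate left to right. First `vehicles t1 INNER JOIN xref t2` on vid: 5 row(s).
Then INNER JOIN `trips t3` on ref_id: keep only rows whose t2.ref_id appears in t3.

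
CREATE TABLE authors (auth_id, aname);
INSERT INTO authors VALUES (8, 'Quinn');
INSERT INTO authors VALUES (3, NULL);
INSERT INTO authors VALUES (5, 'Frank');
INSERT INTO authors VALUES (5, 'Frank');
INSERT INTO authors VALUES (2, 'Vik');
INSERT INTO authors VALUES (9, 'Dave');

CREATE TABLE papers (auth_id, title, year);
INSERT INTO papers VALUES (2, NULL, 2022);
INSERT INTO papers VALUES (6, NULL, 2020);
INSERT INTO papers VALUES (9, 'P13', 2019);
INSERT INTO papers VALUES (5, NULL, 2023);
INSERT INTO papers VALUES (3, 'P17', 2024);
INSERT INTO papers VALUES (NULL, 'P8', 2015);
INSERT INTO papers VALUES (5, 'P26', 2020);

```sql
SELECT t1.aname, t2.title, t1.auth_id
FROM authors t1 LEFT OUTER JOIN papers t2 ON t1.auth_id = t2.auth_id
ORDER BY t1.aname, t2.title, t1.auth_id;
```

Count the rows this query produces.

8

LEFT JOIN keeps every row from `authors`; unmatched rows get NULL for `papers`'s columns.
Matching on t1.auth_id = t2.auth_id. A NULL in a compared column never satisfies the condition.
- auth_id=8: no t2 row matches, row kept with t2 columns NULL.
- auth_id=3: 1 matching t2 row(s), so 1 row(s) emitted.
- auth_id=5: 2 matching t2 row(s), so 2 row(s) emitted.
- auth_id=5: 2 matching t2 row(s), so 2 row(s) emitted.
- auth_id=2: 1 matching t2 row(s), so 1 row(s) emitted.
- auth_id=9: 1 matching t2 row(s), so 1 row(s) emitted.
Total: 7 matched + 1 padded = 8 rows.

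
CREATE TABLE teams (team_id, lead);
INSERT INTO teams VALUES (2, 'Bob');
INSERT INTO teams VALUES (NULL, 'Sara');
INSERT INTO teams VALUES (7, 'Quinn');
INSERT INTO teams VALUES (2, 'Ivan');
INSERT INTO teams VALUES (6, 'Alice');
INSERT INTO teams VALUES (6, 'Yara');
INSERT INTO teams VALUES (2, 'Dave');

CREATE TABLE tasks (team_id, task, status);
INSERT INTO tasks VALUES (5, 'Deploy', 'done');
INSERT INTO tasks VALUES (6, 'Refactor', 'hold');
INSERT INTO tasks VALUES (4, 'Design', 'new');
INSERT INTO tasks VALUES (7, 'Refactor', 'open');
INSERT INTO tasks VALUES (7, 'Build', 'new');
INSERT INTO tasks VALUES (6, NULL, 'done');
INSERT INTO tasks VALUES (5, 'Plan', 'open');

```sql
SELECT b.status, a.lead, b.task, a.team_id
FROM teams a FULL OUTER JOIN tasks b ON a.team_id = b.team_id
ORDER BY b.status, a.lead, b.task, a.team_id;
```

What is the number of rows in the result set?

13

FULL OUTER JOIN keeps every row from both sides; unmatched rows get NULL for the other side's columns.
Matching on a.team_id = b.team_id. A NULL in a compared column never satisfies the condition.
- team_id=2: no b row matches, row kept with b columns NULL.
- team_id=NULL: no b row matches, row kept with b columns NULL.
- team_id=7: 2 matching b row(s), so 2 row(s) emitted.
- team_id=2: no b row matches, row kept with b columns NULL.
- team_id=6: 2 matching b row(s), so 2 row(s) emitted.
- team_id=6: 2 matching b row(s), so 2 row(s) emitted.
- team_id=2: no b row matches, row kept with b columns NULL.
- 3 b row(s) had no a match → kept, a columns NULL.
Total: 6 matched + 7 padded = 13 rows.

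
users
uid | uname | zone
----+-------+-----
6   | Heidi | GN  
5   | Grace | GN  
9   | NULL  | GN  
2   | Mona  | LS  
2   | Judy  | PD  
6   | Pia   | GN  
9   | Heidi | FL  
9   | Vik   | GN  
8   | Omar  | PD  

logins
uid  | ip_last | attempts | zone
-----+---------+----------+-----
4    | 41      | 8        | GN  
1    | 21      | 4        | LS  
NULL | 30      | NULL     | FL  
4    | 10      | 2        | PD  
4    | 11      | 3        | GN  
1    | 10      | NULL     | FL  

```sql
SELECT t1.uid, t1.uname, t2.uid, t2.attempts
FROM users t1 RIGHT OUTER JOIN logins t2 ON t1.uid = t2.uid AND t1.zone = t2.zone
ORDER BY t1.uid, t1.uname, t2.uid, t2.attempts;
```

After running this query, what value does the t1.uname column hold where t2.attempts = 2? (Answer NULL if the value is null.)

RIGHT JOIN keeps every row from `logins`; unmatched rows get NULL for `users`'s columns.
Matching on t1.uid = t2.uid AND t1.zone = t2.zone. A NULL in a compared column never satisfies the condition.
Matched pairs: 0; unmatched t2 rows kept: 6.

NULL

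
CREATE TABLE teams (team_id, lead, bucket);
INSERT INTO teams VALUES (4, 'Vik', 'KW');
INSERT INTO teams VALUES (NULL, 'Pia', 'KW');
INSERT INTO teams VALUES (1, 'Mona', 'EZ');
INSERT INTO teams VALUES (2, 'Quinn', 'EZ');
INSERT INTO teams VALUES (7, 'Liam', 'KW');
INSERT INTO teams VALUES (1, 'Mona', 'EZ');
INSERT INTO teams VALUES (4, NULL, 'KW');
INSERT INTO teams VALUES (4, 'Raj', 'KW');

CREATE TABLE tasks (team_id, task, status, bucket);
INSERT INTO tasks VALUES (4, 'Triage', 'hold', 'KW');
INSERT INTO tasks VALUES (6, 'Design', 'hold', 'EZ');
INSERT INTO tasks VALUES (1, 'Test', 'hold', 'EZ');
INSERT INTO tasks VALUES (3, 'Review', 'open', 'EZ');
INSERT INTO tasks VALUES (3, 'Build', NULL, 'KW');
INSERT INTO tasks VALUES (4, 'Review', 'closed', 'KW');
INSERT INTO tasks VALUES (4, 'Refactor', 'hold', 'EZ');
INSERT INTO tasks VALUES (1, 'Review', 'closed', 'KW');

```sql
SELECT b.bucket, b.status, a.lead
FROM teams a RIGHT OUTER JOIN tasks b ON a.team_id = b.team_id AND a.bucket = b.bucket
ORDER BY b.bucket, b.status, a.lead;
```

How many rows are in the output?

RIGHT JOIN keeps every row from `tasks`; unmatched rows get NULL for `teams`'s columns.
Matching on a.team_id = b.team_id AND a.bucket = b.bucket. A NULL in a compared column never satisfies the condition.
- a row (team_id=4, bucket=KW): matches 2 b row(s) → 2 output row(s).
- a row (team_id=NULL, bucket=KW): no match.
- a row (team_id=1, bucket=EZ): matches 1 b row(s) → 1 output row(s).
- a row (team_id=2, bucket=EZ): no match.
- a row (team_id=7, bucket=KW): no match.
- a row (team_id=1, bucket=EZ): matches 1 b row(s) → 1 output row(s).
- a row (team_id=4, bucket=KW): matches 2 b row(s) → 2 output row(s).
- a row (team_id=4, bucket=KW): matches 2 b row(s) → 2 output row(s).
- 5 b row(s) had no a match → kept, a columns NULL.
Total: 8 matched + 5 padded = 13 rows.

13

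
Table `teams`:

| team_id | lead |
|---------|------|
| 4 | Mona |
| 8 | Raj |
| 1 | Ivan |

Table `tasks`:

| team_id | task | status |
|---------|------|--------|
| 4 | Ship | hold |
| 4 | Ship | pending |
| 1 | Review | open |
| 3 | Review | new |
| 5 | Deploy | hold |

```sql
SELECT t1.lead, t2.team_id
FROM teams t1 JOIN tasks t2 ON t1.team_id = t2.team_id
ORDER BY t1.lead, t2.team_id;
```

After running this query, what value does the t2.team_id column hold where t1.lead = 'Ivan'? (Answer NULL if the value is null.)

1

INNER JOIN keeps only pairs where the ON condition holds.
Matching on t1.team_id = t2.team_id.
- t1[0] team_id=4 → 2 match(es) in t2 → 2 row(s).
- t1[1] team_id=8 → no match; dropped.
- t1[2] team_id=1 → 1 match(es) in t2 → 1 row(s).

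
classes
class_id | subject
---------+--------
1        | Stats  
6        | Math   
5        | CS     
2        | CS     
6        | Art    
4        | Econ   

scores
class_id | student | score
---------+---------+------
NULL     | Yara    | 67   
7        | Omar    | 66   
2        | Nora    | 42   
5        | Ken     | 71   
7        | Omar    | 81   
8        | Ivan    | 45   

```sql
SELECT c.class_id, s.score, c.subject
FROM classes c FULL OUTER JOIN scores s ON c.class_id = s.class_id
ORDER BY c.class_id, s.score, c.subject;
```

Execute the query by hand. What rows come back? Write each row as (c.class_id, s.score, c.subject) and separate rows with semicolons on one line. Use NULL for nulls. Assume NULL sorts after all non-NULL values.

FULL OUTER JOIN keeps every row from both sides; unmatched rows get NULL for the other side's columns.
Matching on c.class_id = s.class_id. A NULL in a compared column never satisfies the condition.
- c row (class_id=1): no match → kept, s columns NULL.
- c row (class_id=6): no match → kept, s columns NULL.
- c row (class_id=5): matches 1 s row(s) → 1 output row(s).
- c row (class_id=2): matches 1 s row(s) → 1 output row(s).
- c row (class_id=6): no match → kept, s columns NULL.
- c row (class_id=4): no match → kept, s columns NULL.
- 4 row(s) from s found no c partner → padded with NULL.
After projecting and ordering:
c.class_id | s.score | c.subject
1 | NULL | Stats
2 | 42 | CS
4 | NULL | Econ
5 | 71 | CS
6 | NULL | Art
6 | NULL | Math
NULL | 45 | NULL
NULL | 66 | NULL
NULL | 67 | NULL
NULL | 81 | NULL

(1, NULL, Stats); (2, 42, CS); (4, NULL, Econ); (5, 71, CS); (6, NULL, Art); (6, NULL, Math); (NULL, 45, NULL); (NULL, 66, NULL); (NULL, 67, NULL); (NULL, 81, NULL)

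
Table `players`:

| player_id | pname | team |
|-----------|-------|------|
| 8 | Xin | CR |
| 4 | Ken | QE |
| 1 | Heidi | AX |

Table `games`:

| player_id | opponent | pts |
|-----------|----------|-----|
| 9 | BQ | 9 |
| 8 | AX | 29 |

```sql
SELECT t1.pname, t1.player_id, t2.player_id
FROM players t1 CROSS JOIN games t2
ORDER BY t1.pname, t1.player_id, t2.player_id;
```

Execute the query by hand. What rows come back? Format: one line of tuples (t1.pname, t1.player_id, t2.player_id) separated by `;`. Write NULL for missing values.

(Heidi, 1, 8); (Heidi, 1, 9); (Ken, 4, 8); (Ken, 4, 9); (Xin, 8, 8); (Xin, 8, 9)

CROSS JOIN pairs every row of `players` with every row of `games`: 3 × 2 = 6 rows.
After projecting and ordering:
t1.pname | t1.player_id | t2.player_id
Heidi | 1 | 8
Heidi | 1 | 9
Ken | 4 | 8
Ken | 4 | 9
Xin | 8 | 8
Xin | 8 | 9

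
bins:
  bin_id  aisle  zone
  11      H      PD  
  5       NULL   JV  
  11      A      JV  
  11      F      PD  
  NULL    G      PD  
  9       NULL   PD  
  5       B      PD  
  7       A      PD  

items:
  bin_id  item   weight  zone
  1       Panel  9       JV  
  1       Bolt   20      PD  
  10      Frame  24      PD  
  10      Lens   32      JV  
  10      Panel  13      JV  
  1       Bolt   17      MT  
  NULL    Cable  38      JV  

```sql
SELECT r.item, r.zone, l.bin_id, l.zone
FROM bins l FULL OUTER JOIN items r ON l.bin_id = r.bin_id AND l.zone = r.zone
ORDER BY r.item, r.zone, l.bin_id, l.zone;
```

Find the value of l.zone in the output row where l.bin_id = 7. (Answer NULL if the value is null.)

FULL OUTER JOIN keeps every row from both sides; unmatched rows get NULL for the other side's columns.
Matching on l.bin_id = r.bin_id AND l.zone = r.zone. A NULL in a compared column never satisfies the condition.
- l (bin_id=11, zone=PD) has no partner → padded with NULL.
- l (bin_id=5, zone=JV) has no partner → padded with NULL.
- l (bin_id=11, zone=JV) has no partner → padded with NULL.
- l (bin_id=11, zone=PD) has no partner → padded with NULL.
- l (bin_id=NULL, zone=PD) has no partner → padded with NULL.
- l (bin_id=9, zone=PD) has no partner → padded with NULL.
- l (bin_id=5, zone=PD) has no partner → padded with NULL.
- l (bin_id=7, zone=PD) has no partner → padded with NULL.
- 7 row(s) from r found no l partner → padded with NULL.

PD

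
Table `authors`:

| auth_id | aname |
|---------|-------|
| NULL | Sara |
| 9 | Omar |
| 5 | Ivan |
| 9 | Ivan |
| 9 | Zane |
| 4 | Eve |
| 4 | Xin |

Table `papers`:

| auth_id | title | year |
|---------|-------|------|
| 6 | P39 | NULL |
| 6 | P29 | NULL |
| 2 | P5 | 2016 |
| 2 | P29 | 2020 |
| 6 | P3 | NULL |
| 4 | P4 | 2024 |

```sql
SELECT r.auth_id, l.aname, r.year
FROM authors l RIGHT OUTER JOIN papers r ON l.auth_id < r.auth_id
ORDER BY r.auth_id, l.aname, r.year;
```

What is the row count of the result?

RIGHT JOIN keeps every row from `papers`; unmatched rows get NULL for `authors`'s columns.
Matching on l.auth_id < r.auth_id. A NULL in a compared column never satisfies the condition.
Matched pairs: 9; unmatched r rows kept: 3.
Total: 9 matched + 3 padded = 12 rows.

12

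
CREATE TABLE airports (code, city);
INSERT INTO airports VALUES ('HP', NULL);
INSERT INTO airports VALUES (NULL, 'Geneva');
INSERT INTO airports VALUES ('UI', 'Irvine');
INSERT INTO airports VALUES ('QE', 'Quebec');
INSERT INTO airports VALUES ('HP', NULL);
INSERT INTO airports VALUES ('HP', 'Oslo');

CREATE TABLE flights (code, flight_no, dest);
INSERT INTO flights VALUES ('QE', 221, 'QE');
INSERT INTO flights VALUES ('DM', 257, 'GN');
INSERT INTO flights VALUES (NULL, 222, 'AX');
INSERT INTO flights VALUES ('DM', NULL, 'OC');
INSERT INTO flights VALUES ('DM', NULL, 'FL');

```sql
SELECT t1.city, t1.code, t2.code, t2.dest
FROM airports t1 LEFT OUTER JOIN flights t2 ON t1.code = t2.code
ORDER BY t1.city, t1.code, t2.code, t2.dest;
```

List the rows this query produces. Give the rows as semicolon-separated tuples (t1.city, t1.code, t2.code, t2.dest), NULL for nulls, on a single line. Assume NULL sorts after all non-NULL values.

LEFT JOIN keeps every row from `airports`; unmatched rows get NULL for `flights`'s columns.
Matching on t1.code = t2.code. A NULL in a compared column never satisfies the condition.
Matched pairs: 1; unmatched t1 rows kept: 5.

(Geneva, NULL, NULL, NULL); (Irvine, UI, NULL, NULL); (Oslo, HP, NULL, NULL); (Quebec, QE, QE, QE); (NULL, HP, NULL, NULL); (NULL, HP, NULL, NULL)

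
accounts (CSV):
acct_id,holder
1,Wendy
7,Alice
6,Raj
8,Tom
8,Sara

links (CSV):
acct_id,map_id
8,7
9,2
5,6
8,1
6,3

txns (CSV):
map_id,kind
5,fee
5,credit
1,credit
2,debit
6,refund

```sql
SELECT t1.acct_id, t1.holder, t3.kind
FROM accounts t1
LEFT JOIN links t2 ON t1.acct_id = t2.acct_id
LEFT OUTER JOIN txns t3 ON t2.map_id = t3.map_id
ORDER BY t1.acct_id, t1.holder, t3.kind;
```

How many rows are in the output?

7

Step 1 — t1 LEFT JOIN t2 on acct_id → 7 row(s).
Then LEFT JOIN `txns t3` on map_id: each of those 7 rows is kept; rows whose t2.map_id has no match in t3 get NULL for t3's columns.
Result: 7 row(s).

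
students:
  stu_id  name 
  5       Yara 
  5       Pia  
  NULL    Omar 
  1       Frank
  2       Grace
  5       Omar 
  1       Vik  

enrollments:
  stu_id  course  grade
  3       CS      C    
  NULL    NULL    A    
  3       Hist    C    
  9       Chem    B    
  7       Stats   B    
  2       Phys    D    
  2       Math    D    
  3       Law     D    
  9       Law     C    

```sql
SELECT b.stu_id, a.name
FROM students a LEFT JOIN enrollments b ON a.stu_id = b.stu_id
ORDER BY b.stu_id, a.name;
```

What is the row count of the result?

8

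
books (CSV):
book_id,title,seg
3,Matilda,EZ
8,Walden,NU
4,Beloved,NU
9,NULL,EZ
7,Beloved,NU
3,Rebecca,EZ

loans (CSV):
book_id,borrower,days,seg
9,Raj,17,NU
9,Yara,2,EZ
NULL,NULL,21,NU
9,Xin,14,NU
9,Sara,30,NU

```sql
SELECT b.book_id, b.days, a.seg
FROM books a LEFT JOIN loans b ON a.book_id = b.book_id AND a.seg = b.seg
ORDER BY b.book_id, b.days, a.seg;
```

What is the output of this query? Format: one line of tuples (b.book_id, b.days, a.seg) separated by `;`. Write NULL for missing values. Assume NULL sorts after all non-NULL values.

LEFT JOIN keeps every row from `books`; unmatched rows get NULL for `loans`'s columns.
Matching on a.book_id = b.book_id AND a.seg = b.seg. A NULL in a compared column never satisfies the condition.
Matched pairs: 1; unmatched a rows kept: 5.

(9, 2, EZ); (NULL, NULL, EZ); (NULL, NULL, EZ); (NULL, NULL, NU); (NULL, NULL, NU); (NULL, NULL, NU)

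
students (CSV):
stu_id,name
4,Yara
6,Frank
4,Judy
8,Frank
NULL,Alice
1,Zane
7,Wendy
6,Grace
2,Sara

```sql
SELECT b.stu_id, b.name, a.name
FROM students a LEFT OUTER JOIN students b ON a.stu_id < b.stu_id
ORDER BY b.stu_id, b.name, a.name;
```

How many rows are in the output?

28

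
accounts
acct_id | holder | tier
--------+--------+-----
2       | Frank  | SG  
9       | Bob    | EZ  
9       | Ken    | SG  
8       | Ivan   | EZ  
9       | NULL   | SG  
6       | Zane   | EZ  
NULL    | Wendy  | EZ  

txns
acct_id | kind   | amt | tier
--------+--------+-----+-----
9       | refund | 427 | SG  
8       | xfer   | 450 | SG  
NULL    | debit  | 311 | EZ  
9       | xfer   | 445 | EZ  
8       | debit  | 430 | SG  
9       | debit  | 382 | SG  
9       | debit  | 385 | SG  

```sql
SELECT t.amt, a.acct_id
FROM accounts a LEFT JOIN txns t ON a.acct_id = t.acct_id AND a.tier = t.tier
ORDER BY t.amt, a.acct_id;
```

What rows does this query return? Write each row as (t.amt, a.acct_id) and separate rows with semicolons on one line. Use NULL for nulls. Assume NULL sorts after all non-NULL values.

(382, 9); (382, 9); (385, 9); (385, 9); (427, 9); (427, 9); (445, 9); (NULL, 2); (NULL, 6); (NULL, 8); (NULL, NULL)

LEFT JOIN keeps every row from `accounts`; unmatched rows get NULL for `txns`'s columns.
Matching on a.acct_id = t.acct_id AND a.tier = t.tier. A NULL in a compared column never satisfies the condition.
- a (acct_id=2, tier=SG) has no partner → padded with NULL.
- a (acct_id=9, tier=EZ) pairs with 1 row(s) of t.
- a (acct_id=9, tier=SG) pairs with 3 row(s) of t.
- a (acct_id=8, tier=EZ) has no partner → padded with NULL.
- a (acct_id=9, tier=SG) pairs with 3 row(s) of t.
- a (acct_id=6, tier=EZ) has no partner → padded with NULL.
- a (acct_id=NULL, tier=EZ) has no partner → padded with NULL.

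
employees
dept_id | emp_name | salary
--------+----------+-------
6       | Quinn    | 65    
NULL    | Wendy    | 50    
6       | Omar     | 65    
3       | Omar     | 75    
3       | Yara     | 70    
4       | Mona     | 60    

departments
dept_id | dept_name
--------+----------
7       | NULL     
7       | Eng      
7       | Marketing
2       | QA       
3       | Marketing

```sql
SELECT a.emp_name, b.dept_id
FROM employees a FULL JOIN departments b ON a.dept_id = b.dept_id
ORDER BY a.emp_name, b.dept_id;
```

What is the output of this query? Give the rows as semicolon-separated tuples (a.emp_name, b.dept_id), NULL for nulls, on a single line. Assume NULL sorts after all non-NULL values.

FULL OUTER JOIN keeps every row from both sides; unmatched rows get NULL for the other side's columns.
Matching on a.dept_id = b.dept_id. A NULL in a compared column never satisfies the condition.
- a[0] dept_id=6 → no match; kept with NULLs on the b side.
- a[1] dept_id=NULL → no match; kept with NULLs on the b side.
- a[2] dept_id=6 → no match; kept with NULLs on the b side.
- a[3] dept_id=3 → 1 match(es) in b → 1 row(s).
- a[4] dept_id=3 → 1 match(es) in b → 1 row(s).
- a[5] dept_id=4 → no match; kept with NULLs on the b side.
- 4 row(s) from b found no a partner → padded with NULL.
After projecting and ordering:
a.emp_name | b.dept_id
Mona | NULL
Omar | 3
Omar | NULL
Quinn | NULL
Wendy | NULL
Yara | 3
NULL | 2
NULL | 7
NULL | 7
NULL | 7

(Mona, NULL); (Omar, 3); (Omar, NULL); (Quinn, NULL); (Wendy, NULL); (Yara, 3); (NULL, 2); (NULL, 7); (NULL, 7); (NULL, 7)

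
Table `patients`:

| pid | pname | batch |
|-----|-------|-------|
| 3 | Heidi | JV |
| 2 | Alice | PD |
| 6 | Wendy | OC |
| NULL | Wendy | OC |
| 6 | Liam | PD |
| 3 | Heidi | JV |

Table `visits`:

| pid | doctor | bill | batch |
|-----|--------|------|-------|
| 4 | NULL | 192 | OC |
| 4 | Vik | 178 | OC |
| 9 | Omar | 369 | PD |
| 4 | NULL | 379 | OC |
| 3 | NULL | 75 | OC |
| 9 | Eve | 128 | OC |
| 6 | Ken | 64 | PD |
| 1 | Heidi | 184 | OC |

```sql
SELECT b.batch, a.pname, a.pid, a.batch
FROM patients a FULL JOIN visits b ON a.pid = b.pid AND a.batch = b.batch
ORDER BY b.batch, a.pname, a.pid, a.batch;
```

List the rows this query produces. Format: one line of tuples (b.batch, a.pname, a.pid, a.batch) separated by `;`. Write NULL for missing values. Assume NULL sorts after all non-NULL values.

FULL OUTER JOIN keeps every row from both sides; unmatched rows get NULL for the other side's columns.
Matching on a.pid = b.pid AND a.batch = b.batch. A NULL in a compared column never satisfies the condition.
- a (pid=3, batch=JV) has no partner → padded with NULL.
- a (pid=2, batch=PD) has no partner → padded with NULL.
- a (pid=6, batch=OC) has no partner → padded with NULL.
- a (pid=NULL, batch=OC) has no partner → padded with NULL.
- a (pid=6, batch=PD) pairs with 1 row(s) of b.
- a (pid=3, batch=JV) has no partner → padded with NULL.
- plus 7 unmatched b row(s), each kept with NULL a columns.

(OC, NULL, NULL, NULL); (OC, NULL, NULL, NULL); (OC, NULL, NULL, NULL); (OC, NULL, NULL, NULL); (OC, NULL, NULL, NULL); (OC, NULL, NULL, NULL); (PD, Liam, 6, PD); (PD, NULL, NULL, NULL); (NULL, Alice, 2, PD); (NULL, Heidi, 3, JV); (NULL, Heidi, 3, JV); (NULL, Wendy, 6, OC); (NULL, Wendy, NULL, OC)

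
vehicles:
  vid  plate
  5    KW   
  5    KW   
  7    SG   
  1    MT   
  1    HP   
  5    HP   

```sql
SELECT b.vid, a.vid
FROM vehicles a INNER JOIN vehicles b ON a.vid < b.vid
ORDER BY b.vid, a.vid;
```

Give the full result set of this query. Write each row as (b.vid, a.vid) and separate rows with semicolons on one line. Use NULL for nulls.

INNER JOIN keeps only pairs where the ON condition holds.
Matching on a.vid < b.vid.
Matched pairs: 11.

(5, 1); (5, 1); (5, 1); (5, 1); (5, 1); (5, 1); (7, 1); (7, 1); (7, 5); (7, 5); (7, 5)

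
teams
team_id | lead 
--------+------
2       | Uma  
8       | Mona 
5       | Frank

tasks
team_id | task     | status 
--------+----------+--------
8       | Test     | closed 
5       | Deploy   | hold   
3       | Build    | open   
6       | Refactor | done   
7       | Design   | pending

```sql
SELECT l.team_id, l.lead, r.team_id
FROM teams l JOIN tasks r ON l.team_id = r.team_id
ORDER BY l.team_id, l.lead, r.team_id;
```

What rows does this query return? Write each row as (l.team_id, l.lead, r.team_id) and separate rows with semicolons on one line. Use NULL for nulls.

(5, Frank, 5); (8, Mona, 8)

INNER JOIN keeps only pairs where the ON condition holds.
Matching on l.team_id = r.team_id.
- l[0] team_id=2 → no match; dropped.
- l[1] team_id=8 → 1 match(es) in r → 1 row(s).
- l[2] team_id=5 → 1 match(es) in r → 1 row(s).
After projecting and ordering:
l.team_id | l.lead | r.team_id
5 | Frank | 5
8 | Mona | 8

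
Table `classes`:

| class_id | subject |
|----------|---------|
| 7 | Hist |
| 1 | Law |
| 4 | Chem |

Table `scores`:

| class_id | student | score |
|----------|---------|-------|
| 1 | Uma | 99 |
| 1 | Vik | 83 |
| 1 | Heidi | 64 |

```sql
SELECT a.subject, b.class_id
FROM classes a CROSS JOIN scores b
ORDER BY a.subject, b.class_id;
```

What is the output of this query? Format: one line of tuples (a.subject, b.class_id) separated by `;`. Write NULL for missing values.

CROSS JOIN pairs every row of `classes` with every row of `scores`: 3 × 3 = 9 rows.

(Chem, 1); (Chem, 1); (Chem, 1); (Hist, 1); (Hist, 1); (Hist, 1); (Law, 1); (Law, 1); (Law, 1)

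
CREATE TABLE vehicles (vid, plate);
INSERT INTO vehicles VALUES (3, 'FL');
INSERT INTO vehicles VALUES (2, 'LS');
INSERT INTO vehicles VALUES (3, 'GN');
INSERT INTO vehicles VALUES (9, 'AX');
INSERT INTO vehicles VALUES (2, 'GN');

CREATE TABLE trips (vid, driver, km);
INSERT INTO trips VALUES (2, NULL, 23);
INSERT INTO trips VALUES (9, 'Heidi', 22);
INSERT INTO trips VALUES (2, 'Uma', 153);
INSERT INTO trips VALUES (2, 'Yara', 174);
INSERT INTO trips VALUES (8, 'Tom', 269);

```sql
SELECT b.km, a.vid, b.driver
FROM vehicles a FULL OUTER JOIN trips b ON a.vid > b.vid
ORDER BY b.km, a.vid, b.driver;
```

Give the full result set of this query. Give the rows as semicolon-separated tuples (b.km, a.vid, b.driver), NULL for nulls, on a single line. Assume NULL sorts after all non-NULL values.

FULL OUTER JOIN keeps every row from both sides; unmatched rows get NULL for the other side's columns.
Matching on a.vid > b.vid.
Matched pairs: 10; unmatched a rows kept: 2; unmatched b rows kept: 1.

(22, NULL, Heidi); (23, 3, NULL); (23, 3, NULL); (23, 9, NULL); (153, 3, Uma); (153, 3, Uma); (153, 9, Uma); (174, 3, Yara); (174, 3, Yara); (174, 9, Yara); (269, 9, Tom); (NULL, 2, NULL); (NULL, 2, NULL)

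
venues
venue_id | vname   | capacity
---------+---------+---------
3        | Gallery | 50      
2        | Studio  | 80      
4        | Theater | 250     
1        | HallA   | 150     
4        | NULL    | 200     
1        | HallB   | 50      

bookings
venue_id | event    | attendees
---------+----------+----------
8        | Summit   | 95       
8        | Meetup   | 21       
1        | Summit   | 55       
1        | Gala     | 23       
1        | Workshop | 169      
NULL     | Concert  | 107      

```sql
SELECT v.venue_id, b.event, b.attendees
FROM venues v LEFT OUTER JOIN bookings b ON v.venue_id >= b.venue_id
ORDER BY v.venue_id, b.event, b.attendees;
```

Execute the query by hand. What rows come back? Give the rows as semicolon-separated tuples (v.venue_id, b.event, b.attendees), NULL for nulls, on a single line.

LEFT JOIN keeps every row from `venues`; unmatched rows get NULL for `bookings`'s columns.
Matching on v.venue_id >= b.venue_id. A NULL in a compared column never satisfies the condition.
- v (venue_id=3) pairs with 3 row(s) of b.
- v (venue_id=2) pairs with 3 row(s) of b.
- v (venue_id=4) pairs with 3 row(s) of b.
- v (venue_id=1) pairs with 3 row(s) of b.
- v (venue_id=4) pairs with 3 row(s) of b.
- v (venue_id=1) pairs with 3 row(s) of b.

(1, Gala, 23); (1, Gala, 23); (1, Summit, 55); (1, Summit, 55); (1, Workshop, 169); (1, Workshop, 169); (2, Gala, 23); (2, Summit, 55); (2, Workshop, 169); (3, Gala, 23); (3, Summit, 55); (3, Workshop, 169); (4, Gala, 23); (4, Gala, 23); (4, Summit, 55); (4, Summit, 55); (4, Workshop, 169); (4, Workshop, 169)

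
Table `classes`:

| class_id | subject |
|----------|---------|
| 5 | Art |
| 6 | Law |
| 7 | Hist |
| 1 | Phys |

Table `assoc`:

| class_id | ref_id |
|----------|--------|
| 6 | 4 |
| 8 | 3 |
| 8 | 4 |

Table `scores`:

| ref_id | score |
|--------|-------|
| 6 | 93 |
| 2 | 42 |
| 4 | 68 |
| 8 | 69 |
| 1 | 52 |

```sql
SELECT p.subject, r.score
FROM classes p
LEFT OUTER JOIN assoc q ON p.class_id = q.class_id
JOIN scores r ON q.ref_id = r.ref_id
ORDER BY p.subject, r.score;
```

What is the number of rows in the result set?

1

Joins associate left-to-right: classes LEFT JOIN assoc on class_id gives 4 intermediate row(s).
Then INNER JOIN `scores r` on ref_id: keep only rows whose q.ref_id appears in r.
Result: 1 row(s).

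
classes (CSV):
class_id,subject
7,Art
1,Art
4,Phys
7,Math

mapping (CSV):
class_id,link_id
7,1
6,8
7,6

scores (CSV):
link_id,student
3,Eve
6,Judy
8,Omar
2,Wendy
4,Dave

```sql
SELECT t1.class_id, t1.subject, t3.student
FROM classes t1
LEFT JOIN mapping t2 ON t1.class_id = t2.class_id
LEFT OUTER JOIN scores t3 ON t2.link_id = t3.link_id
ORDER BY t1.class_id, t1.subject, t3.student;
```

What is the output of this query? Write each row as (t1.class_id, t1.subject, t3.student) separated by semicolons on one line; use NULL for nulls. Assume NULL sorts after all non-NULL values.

(1, Art, NULL); (4, Phys, NULL); (7, Art, Judy); (7, Art, NULL); (7, Math, Judy); (7, Math, NULL)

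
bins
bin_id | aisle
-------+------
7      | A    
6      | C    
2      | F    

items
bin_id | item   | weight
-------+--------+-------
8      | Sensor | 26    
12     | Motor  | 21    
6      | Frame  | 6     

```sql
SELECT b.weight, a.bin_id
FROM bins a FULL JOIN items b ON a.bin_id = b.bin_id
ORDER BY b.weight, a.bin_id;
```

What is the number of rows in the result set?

5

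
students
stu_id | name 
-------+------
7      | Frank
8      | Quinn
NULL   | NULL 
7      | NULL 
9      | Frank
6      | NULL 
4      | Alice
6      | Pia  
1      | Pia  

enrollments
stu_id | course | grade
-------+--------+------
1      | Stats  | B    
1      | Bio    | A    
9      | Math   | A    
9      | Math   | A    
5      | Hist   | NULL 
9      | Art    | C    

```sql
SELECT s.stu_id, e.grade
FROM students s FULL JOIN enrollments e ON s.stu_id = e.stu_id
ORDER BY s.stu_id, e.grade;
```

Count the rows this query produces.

FULL OUTER JOIN keeps every row from both sides; unmatched rows get NULL for the other side's columns.
Matching on s.stu_id = e.stu_id. A NULL in a compared column never satisfies the condition.
- s (stu_id=7) has no partner → padded with NULL.
- s (stu_id=8) has no partner → padded with NULL.
- s (stu_id=NULL) has no partner → padded with NULL.
- s (stu_id=7) has no partner → padded with NULL.
- s (stu_id=9) pairs with 3 row(s) of e.
- s (stu_id=6) has no partner → padded with NULL.
- s (stu_id=4) has no partner → padded with NULL.
- s (stu_id=6) has no partner → padded with NULL.
- s (stu_id=1) pairs with 2 row(s) of e.
- 1 row(s) from e found no s partner → padded with NULL.
Total: 5 matched + 8 padded = 13 rows.

13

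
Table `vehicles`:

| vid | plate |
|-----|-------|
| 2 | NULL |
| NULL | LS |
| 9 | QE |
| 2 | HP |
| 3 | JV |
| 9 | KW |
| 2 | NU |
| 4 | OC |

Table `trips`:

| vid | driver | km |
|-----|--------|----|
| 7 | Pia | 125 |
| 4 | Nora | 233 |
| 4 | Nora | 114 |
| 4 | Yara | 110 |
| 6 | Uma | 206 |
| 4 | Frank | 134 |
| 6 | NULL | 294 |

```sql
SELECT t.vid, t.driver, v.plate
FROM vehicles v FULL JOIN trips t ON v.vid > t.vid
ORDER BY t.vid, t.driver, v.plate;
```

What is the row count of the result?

20

FULL OUTER JOIN keeps every row from both sides; unmatched rows get NULL for the other side's columns.
Matching on v.vid > t.vid. A NULL in a compared column never satisfies the condition.
- v[0] vid=2 → no match; kept with NULLs on the t side.
- v[1] vid=NULL → no match; kept with NULLs on the t side.
- v[2] vid=9 → 7 match(es) in t → 7 row(s).
- v[3] vid=2 → no match; kept with NULLs on the t side.
- v[4] vid=3 → no match; kept with NULLs on the t side.
- v[5] vid=9 → 7 match(es) in t → 7 row(s).
- v[6] vid=2 → no match; kept with NULLs on the t side.
- v[7] vid=4 → no match; kept with NULLs on the t side.
Total: 14 matched + 6 padded = 20 rows.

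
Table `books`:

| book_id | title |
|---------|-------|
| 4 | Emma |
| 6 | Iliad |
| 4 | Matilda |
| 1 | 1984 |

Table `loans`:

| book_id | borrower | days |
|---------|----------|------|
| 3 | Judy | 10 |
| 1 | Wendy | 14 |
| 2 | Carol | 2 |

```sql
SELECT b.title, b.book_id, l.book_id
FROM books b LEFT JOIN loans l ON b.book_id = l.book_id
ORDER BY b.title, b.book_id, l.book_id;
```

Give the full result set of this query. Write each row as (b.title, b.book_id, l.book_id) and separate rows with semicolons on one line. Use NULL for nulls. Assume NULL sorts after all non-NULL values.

(1984, 1, 1); (Emma, 4, NULL); (Iliad, 6, NULL); (Matilda, 4, NULL)

LEFT JOIN keeps every row from `books`; unmatched rows get NULL for `loans`'s columns.
Matching on b.book_id = l.book_id.
- b[0] book_id=4 → no match; kept with NULLs on the l side.
- b[1] book_id=6 → no match; kept with NULLs on the l side.
- b[2] book_id=4 → no match; kept with NULLs on the l side.
- b[3] book_id=1 → 1 match(es) in l → 1 row(s).
After projecting and ordering:
b.title | b.book_id | l.book_id
1984 | 1 | 1
Emma | 4 | NULL
Iliad | 6 | NULL
Matilda | 4 | NULL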